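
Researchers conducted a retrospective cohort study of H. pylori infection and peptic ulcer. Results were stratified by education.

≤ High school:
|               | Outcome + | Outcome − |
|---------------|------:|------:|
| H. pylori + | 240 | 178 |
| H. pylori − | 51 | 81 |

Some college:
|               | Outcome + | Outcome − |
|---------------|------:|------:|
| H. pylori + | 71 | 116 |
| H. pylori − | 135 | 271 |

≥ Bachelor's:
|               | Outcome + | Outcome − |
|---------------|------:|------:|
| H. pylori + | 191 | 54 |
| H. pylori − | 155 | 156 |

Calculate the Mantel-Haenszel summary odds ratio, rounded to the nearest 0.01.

OR_MH = Σ(aᵢdᵢ/nᵢ) / Σ(bᵢcᵢ/nᵢ), where nᵢ is the stratum total.
Stratum 1 (≤ High school): n = 550; a·d/n = 240·81/550 = 35.3455; b·c/n = 178·51/550 = 16.5055
Stratum 2 (Some college): n = 593; a·d/n = 71·271/593 = 32.4469; b·c/n = 116·135/593 = 26.4081
Stratum 3 (≥ Bachelor's): n = 556; a·d/n = 191·156/556 = 53.5899; b·c/n = 54·155/556 = 15.0540
OR_MH = (35.3455 + 32.4469 + 53.5899) / (16.5055 + 26.4081 + 15.0540) = 121.3823 / 57.9675 = 2.09397

2.09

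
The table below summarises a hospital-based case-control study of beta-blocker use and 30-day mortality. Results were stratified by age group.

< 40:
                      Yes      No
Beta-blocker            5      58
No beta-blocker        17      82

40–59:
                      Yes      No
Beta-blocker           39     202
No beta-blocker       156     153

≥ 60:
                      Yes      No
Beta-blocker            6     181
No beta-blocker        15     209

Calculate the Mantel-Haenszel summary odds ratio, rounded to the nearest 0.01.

0.23

OR_MH = Σ(aᵢdᵢ/nᵢ) / Σ(bᵢcᵢ/nᵢ), where nᵢ is the stratum total.
Stratum 1 (< 40): n = 162; a·d/n = 5·82/162 = 2.5309; b·c/n = 58·17/162 = 6.0864
Stratum 2 (40–59): n = 550; a·d/n = 39·153/550 = 10.8491; b·c/n = 202·156/550 = 57.2945
Stratum 3 (≥ 60): n = 411; a·d/n = 6·209/411 = 3.0511; b·c/n = 181·15/411 = 6.6058
OR_MH = (2.5309 + 10.8491 + 3.0511) / (6.0864 + 57.2945 + 6.6058) = 16.4310 / 69.9868 = 0.23477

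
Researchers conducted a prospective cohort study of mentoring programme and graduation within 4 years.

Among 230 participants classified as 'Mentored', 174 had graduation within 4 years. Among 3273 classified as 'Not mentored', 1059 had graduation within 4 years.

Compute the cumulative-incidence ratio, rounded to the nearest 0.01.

From the description: a = 174, b = 56, c = 1059, d = 2214.
Risk in exposed = 174/230 = 0.75652; risk in unexposed = 1059/3273 = 0.32356.
RR = 0.75652 / 0.32356 = 2.33815
The risk among the exposed is 2.34 times that among the unexposed.

2.34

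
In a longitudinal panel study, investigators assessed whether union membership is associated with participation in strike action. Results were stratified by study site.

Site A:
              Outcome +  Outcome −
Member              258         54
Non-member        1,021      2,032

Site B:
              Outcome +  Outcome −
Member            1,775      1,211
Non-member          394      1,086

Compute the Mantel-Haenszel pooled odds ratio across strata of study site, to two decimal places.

4.77

OR_MH = Σ(aᵢdᵢ/nᵢ) / Σ(bᵢcᵢ/nᵢ), where nᵢ is the stratum total.
Stratum 1 (Site A): n = 3365; a·d/n = 258·2032/3365 = 155.7967; b·c/n = 54·1021/3365 = 16.3845
Stratum 2 (Site B): n = 4466; a·d/n = 1775·1086/4466 = 431.6279; b·c/n = 1211·394/4466 = 106.8370
OR_MH = (155.7967 + 431.6279) / (16.3845 + 106.8370) = 587.4246 / 123.2215 = 4.76722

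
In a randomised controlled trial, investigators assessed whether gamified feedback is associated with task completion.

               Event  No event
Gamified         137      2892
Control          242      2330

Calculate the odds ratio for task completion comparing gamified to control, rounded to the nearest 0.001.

Cells: a = 137, b = 2892, c = 242, d = 2330.
OR = (a·d)/(b·c) = (137 × 2330) / (2892 × 242) = 319210 / 699864 = 0.45610
Exposure is associated with lower odds of task completion (OR = 0.46 < 1).

0.456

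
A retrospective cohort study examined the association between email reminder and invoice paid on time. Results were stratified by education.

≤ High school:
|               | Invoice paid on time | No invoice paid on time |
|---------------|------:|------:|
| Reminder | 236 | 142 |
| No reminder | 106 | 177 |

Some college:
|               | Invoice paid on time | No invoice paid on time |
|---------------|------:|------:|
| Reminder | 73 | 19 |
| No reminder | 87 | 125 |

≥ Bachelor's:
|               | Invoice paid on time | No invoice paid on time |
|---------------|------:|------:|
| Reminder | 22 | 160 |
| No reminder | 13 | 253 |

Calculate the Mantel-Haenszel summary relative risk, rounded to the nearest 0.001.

RR_MH = Σ(aᵢ·n₀ᵢ/nᵢ) / Σ(cᵢ·n₁ᵢ/nᵢ), with n₁ᵢ = aᵢ+bᵢ (exposed), n₀ᵢ = cᵢ+dᵢ (unexposed), nᵢ = n₁ᵢ+n₀ᵢ.
Stratum 1 (≤ High school): n₁ = 378, n₀ = 283, n = 661; a·n₀/n = 236·283/661 = 101.0408; c·n₁/n = 106·378/661 = 60.6172
Stratum 2 (Some college): n₁ = 92, n₀ = 212, n = 304; a·n₀/n = 73·212/304 = 50.9079; c·n₁/n = 87·92/304 = 26.3289
Stratum 3 (≥ Bachelor's): n₁ = 182, n₀ = 266, n = 448; a·n₀/n = 22·266/448 = 13.0625; c·n₁/n = 13·182/448 = 5.2812
RR_MH = (101.0408 + 50.9079 + 13.0625) / (60.6172 + 26.3289 + 5.2812) = 165.0112 / 92.2274 = 1.78918

1.789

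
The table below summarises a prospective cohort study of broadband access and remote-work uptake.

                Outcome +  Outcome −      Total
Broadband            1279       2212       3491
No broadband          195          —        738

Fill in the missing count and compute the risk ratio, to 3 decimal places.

The missing cell is in the unexposed row: 738 − 195 = 543.
So a = 1279, b = 2212, c = 195, d = 543.
RR = [a/(a+b)] / [c/(c+d)] = (1279/3491) / (195/738) = 0.36637/0.26423 = 1.38657

1.387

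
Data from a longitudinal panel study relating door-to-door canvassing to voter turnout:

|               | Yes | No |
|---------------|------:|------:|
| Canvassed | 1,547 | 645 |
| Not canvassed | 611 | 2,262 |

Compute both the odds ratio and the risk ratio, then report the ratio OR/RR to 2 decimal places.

2.68

Cells: a = 1547, b = 645, c = 611, d = 2262.
OR = (1547·2262)/(645·611) = 3499314/394095 = 8.87937
Risk in exposed = 1547/2192 = 0.70575; risk in unexposed = 611/2873 = 0.21267; RR = 3.31852
OR/RR = 8.87937 / 3.31852 = 2.67570
The outcome is not rare, so the OR lies further from 1 than the RR.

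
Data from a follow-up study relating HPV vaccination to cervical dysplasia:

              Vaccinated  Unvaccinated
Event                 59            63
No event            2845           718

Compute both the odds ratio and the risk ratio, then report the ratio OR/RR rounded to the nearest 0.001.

Reading the table with exposure as columns: a = 59 (Vaccinated, case), b = 2845 (Vaccinated, non-case), c = 63 (Unvaccinated, case), d = 718.
OR = (59·718)/(2845·63) = 42362/179235 = 0.23635
Risk in exposed = 59/2904 = 0.02032; risk in unexposed = 63/781 = 0.08067; RR = 0.25186
OR/RR = 0.23635 / 0.25186 = 0.93840
The outcome is rare in both groups, so OR ≈ RR (ratio near 1).

0.938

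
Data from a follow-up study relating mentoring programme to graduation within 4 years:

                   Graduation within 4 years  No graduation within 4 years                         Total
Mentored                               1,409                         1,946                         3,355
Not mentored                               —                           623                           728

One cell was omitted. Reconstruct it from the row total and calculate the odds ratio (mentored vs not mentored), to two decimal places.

4.30

The missing cell is in the unexposed row: 728 − 623 = 105.
So a = 1409, b = 1946, c = 105, d = 623.
OR = (a·d)/(b·c) = (1409 × 623) / (1946 × 105) = 877807 / 204330 = 4.29603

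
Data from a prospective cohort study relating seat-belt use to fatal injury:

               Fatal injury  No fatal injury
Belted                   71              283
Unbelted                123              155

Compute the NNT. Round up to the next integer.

5

Risk in treated group = 71/354 = 0.20056; risk in control = 123/278 = 0.44245.
Absolute risk reduction = 0.44245 − 0.20056 = 0.24188
NNT = 1 / ARR = 1 / 0.24188 = 4.134 → round up → 5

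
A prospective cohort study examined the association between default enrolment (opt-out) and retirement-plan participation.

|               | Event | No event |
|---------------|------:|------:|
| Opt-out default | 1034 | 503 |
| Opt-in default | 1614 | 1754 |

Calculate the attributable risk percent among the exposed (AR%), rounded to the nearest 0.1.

28.8

Cells: a = 1034, b = 503, c = 1614, d = 1754.
Risk in exposed = 1034/1537 = 0.67274; risk in unexposed = 1614/3368 = 0.47922.
RR = 0.67274/0.47922 = 1.40383
AR% = (RR − 1)/RR × 100 = (1.40383 − 1)/1.40383 × 100 = 28.7664%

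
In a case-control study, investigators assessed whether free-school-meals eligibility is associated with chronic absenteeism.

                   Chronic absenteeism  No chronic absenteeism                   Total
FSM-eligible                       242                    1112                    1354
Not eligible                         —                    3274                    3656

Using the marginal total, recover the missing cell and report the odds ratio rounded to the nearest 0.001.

1.865

The missing cell is in the unexposed row: 3656 − 3274 = 382.
So a = 242, b = 1112, c = 382, d = 3274.
OR = (a·d)/(b·c) = (242 × 3274) / (1112 × 382) = 792308 / 424784 = 1.86520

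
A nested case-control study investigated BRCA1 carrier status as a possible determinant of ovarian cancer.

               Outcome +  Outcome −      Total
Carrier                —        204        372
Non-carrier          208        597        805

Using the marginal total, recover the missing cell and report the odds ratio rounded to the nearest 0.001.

2.364

The missing cell is in the exposed row: 372 − 204 = 168.
So a = 168, b = 204, c = 208, d = 597.
OR = (a·d)/(b·c) = (168 × 597) / (204 × 208) = 100296 / 42432 = 2.36369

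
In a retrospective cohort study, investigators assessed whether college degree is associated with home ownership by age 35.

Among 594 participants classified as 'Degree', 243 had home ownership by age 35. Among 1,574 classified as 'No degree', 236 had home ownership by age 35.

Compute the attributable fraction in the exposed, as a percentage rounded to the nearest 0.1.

From the description: a = 243, b = 351, c = 236, d = 1338.
Risk in exposed = 243/594 = 0.40909; risk in unexposed = 236/1574 = 0.14994.
RR = 0.40909/0.14994 = 2.72843
AR% = (RR − 1)/RR × 100 = (2.72843 − 1)/2.72843 × 100 = 63.3489%

63.3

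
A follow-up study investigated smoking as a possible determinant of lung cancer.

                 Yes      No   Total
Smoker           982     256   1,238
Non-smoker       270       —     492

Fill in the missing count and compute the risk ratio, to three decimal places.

The missing cell is in the unexposed row: 492 − 270 = 222.
So a = 982, b = 256, c = 270, d = 222.
RR = [a/(a+b)] / [c/(c+d)] = (982/1238) / (270/492) = 0.79321/0.54878 = 1.44541

1.445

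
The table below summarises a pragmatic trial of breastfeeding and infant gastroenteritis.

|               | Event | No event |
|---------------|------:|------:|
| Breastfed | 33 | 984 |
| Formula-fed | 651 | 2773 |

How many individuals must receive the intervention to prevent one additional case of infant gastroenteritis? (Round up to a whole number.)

7

Risk in treated group = 33/1017 = 0.03245; risk in control = 651/3424 = 0.19013.
Absolute risk reduction = 0.19013 − 0.03245 = 0.15768
NNT = 1 / ARR = 1 / 0.15768 = 6.342 → round up → 7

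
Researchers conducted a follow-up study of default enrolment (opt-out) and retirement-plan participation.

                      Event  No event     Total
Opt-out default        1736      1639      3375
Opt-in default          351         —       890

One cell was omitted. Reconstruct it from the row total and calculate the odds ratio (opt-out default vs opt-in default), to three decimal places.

The missing cell is in the unexposed row: 890 − 351 = 539.
So a = 1736, b = 1639, c = 351, d = 539.
OR = (a·d)/(b·c) = (1736 × 539) / (1639 × 351) = 935704 / 575289 = 1.62649

1.626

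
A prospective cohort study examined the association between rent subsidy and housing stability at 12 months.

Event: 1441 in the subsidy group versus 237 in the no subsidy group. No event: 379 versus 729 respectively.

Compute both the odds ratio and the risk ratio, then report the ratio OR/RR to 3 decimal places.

From the description: a = 1441, b = 379, c = 237, d = 729.
OR = (1441·729)/(379·237) = 1050489/89823 = 11.69510
Risk in exposed = 1441/1820 = 0.79176; risk in unexposed = 237/966 = 0.24534; RR = 3.22717
OR/RR = 11.69510 / 3.22717 = 3.62395
The outcome is not rare, so the OR lies further from 1 than the RR.

3.624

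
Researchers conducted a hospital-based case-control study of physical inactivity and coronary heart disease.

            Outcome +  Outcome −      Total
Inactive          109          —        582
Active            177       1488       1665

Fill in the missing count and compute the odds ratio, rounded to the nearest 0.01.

1.94

The missing cell is in the exposed row: 582 − 109 = 473.
So a = 109, b = 473, c = 177, d = 1488.
OR = (a·d)/(b·c) = (109 × 1488) / (473 × 177) = 162192 / 83721 = 1.93729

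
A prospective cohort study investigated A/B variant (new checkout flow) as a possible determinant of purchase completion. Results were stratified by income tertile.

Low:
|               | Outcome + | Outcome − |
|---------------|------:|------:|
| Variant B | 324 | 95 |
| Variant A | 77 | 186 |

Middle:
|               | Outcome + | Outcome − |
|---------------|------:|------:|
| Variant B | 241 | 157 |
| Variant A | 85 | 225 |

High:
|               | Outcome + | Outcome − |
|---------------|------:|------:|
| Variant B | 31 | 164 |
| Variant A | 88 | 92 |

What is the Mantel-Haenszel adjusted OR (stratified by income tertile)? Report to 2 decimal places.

2.54

OR_MH = Σ(aᵢdᵢ/nᵢ) / Σ(bᵢcᵢ/nᵢ), where nᵢ is the stratum total.
Stratum 1 (Low): n = 682; a·d/n = 324·186/682 = 88.3636; b·c/n = 95·77/682 = 10.7258
Stratum 2 (Middle): n = 708; a·d/n = 241·225/708 = 76.5890; b·c/n = 157·85/708 = 18.8489
Stratum 3 (High): n = 375; a·d/n = 31·92/375 = 7.6053; b·c/n = 164·88/375 = 38.4853
OR_MH = (88.3636 + 76.5890 + 7.6053) / (10.7258 + 18.8489 + 38.4853) = 172.5580 / 68.0600 = 2.53538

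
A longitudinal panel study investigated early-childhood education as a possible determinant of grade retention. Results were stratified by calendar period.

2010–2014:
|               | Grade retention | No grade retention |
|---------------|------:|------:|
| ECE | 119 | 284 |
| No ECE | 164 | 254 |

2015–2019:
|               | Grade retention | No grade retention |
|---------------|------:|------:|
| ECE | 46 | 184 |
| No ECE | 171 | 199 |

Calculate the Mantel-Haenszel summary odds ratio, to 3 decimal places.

OR_MH = Σ(aᵢdᵢ/nᵢ) / Σ(bᵢcᵢ/nᵢ), where nᵢ is the stratum total.
Stratum 1 (2010–2014): n = 821; a·d/n = 119·254/821 = 36.8161; b·c/n = 284·164/821 = 56.7308
Stratum 2 (2015–2019): n = 600; a·d/n = 46·199/600 = 15.2567; b·c/n = 184·171/600 = 52.4400
OR_MH = (36.8161 + 15.2567) / (56.7308 + 52.4400) = 52.0727 / 109.1708 = 0.47698

0.477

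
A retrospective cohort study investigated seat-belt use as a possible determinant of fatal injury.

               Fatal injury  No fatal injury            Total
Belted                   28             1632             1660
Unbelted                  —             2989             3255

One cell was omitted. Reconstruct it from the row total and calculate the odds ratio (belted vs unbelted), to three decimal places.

0.193

The missing cell is in the unexposed row: 3255 − 2989 = 266.
So a = 28, b = 1632, c = 266, d = 2989.
OR = (a·d)/(b·c) = (28 × 2989) / (1632 × 266) = 83692 / 434112 = 0.19279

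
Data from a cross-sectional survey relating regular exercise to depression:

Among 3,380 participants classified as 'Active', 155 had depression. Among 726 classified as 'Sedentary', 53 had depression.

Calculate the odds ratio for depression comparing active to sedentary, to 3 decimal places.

From the description: a = 155, b = 3225, c = 53, d = 673.
OR = (a·d)/(b·c) = (155 × 673) / (3225 × 53) = 104315 / 170925 = 0.61030
Exposure is associated with lower odds of depression (OR = 0.61 < 1).

0.610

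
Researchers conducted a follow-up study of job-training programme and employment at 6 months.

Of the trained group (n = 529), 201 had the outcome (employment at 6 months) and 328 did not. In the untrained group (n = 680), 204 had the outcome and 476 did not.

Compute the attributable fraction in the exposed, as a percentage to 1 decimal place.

21.0

From the description: a = 201, b = 328, c = 204, d = 476.
Risk in exposed = 201/529 = 0.37996; risk in unexposed = 204/680 = 0.30000.
RR = 0.37996/0.30000 = 1.26654
AR% = (RR − 1)/RR × 100 = (1.26654 − 1)/1.26654 × 100 = 21.0448%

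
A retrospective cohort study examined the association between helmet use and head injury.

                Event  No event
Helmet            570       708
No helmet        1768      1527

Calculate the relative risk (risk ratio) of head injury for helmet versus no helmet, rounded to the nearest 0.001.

Cells: a = 570, b = 708, c = 1768, d = 1527.
Risk in exposed = 570/1278 = 0.44601; risk in unexposed = 1768/3295 = 0.53657.
RR = 0.44601 / 0.53657 = 0.83122
The risk is 17% lower among the exposed than among the unexposed.

0.831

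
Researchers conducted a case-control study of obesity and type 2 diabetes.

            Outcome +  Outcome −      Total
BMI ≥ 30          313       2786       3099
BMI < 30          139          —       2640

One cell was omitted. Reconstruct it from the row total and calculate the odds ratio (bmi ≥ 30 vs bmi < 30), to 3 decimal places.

The missing cell is in the unexposed row: 2640 − 139 = 2501.
So a = 313, b = 2786, c = 139, d = 2501.
OR = (a·d)/(b·c) = (313 × 2501) / (2786 × 139) = 782813 / 387254 = 2.02145

2.021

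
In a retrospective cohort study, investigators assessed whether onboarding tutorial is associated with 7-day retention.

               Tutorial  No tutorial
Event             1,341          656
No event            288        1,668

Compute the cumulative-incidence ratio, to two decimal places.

Reading the table with exposure as columns: a = 1341 (Tutorial, case), b = 288 (Tutorial, non-case), c = 656 (No tutorial, case), d = 1668.
Risk in exposed = 1341/1629 = 0.82320; risk in unexposed = 656/2324 = 0.28227.
RR = 0.82320 / 0.28227 = 2.91635
The risk among the exposed is 2.92 times that among the unexposed.

2.92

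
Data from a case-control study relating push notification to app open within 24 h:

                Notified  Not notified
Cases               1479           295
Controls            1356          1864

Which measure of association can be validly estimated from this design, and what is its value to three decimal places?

Reading the table with exposure as columns: a = 1479 (Notified, case), b = 1356 (Notified, non-case), c = 295 (Not notified, case), d = 1864.
This is a case-control study: participants were sampled on outcome status, so risks in the source population cannot be estimated directly — relative risk is not valid here. The odds ratio is the appropriate measure.
OR = (a·d)/(b·c) = (1479 × 1864) / (1356 × 295) = 2756856 / 400020 = 6.89180

6.892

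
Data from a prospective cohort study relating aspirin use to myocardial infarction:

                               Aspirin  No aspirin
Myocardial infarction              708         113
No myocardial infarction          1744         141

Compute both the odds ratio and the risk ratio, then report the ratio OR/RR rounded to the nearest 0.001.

0.780

Reading the table with exposure as columns: a = 708 (Aspirin, case), b = 1744 (Aspirin, non-case), c = 113 (No aspirin, case), d = 141.
OR = (708·141)/(1744·113) = 99828/197072 = 0.50656
Risk in exposed = 708/2452 = 0.28874; risk in unexposed = 113/254 = 0.44488; RR = 0.64903
OR/RR = 0.50656 / 0.64903 = 0.78048
The outcome is not rare, so the OR lies further from 1 than the RR.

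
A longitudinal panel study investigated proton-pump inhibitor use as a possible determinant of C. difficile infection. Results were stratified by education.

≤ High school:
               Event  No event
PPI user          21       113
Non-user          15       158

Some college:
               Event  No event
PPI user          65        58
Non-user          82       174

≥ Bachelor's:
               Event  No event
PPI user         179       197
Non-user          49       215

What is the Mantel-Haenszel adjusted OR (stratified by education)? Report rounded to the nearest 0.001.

3.040

OR_MH = Σ(aᵢdᵢ/nᵢ) / Σ(bᵢcᵢ/nᵢ), where nᵢ is the stratum total.
Stratum 1 (≤ High school): n = 307; a·d/n = 21·158/307 = 10.8078; b·c/n = 113·15/307 = 5.5212
Stratum 2 (Some college): n = 379; a·d/n = 65·174/379 = 29.8417; b·c/n = 58·82/379 = 12.5488
Stratum 3 (≥ Bachelor's): n = 640; a·d/n = 179·215/640 = 60.1328; b·c/n = 197·49/640 = 15.0828
OR_MH = (10.8078 + 29.8417 + 60.1328) / (5.5212 + 12.5488 + 15.0828) = 100.7823 / 33.1528 = 3.03993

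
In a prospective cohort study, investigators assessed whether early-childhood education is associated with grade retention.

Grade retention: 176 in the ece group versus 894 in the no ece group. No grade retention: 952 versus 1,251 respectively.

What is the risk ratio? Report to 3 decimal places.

0.374

From the description: a = 176, b = 952, c = 894, d = 1251.
Risk in exposed = 176/1128 = 0.15603; risk in unexposed = 894/2145 = 0.41678.
RR = 0.15603 / 0.41678 = 0.37436
The risk is 63% lower among the exposed than among the unexposed.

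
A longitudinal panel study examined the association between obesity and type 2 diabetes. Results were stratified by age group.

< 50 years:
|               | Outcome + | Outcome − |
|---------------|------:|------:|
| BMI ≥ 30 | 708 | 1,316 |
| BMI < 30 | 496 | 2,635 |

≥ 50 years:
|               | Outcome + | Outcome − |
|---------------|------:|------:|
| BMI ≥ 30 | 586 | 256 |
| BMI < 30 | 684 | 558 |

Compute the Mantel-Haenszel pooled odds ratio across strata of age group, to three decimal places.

OR_MH = Σ(aᵢdᵢ/nᵢ) / Σ(bᵢcᵢ/nᵢ), where nᵢ is the stratum total.
Stratum 1 (< 50 years): n = 5155; a·d/n = 708·2635/5155 = 361.8972; b·c/n = 1316·496/5155 = 126.6219
Stratum 2 (≥ 50 years): n = 2084; a·d/n = 586·558/2084 = 156.9040; b·c/n = 256·684/2084 = 84.0230
OR_MH = (361.8972 + 156.9040) / (126.6219 + 84.0230) = 518.8012 / 210.6450 = 2.46292

2.463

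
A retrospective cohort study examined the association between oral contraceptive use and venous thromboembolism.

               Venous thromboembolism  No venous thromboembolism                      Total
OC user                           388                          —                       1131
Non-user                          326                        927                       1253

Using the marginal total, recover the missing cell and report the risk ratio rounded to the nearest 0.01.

1.32

The missing cell is in the exposed row: 1131 − 388 = 743.
So a = 388, b = 743, c = 326, d = 927.
RR = [a/(a+b)] / [c/(c+d)] = (388/1131) / (326/1253) = 0.34306/0.26018 = 1.31857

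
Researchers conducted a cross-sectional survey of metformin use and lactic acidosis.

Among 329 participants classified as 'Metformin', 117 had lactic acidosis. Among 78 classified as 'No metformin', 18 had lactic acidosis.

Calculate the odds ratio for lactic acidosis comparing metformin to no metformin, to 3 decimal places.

From the description: a = 117, b = 212, c = 18, d = 60.
OR = (a·d)/(b·c) = (117 × 60) / (212 × 18) = 7020 / 3816 = 1.83962
The odds of lactic acidosis are about 1.84 times as high in the metformin group.

1.840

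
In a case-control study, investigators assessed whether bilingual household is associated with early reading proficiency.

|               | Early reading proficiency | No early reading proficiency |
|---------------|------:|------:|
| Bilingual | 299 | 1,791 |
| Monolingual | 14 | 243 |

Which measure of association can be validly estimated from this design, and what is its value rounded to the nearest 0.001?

2.898

Cells: a = 299, b = 1791, c = 14, d = 243.
This is a case-control study: participants were sampled on outcome status, so risks in the source population cannot be estimated directly — relative risk is not valid here. The odds ratio is the appropriate measure.
OR = (a·d)/(b·c) = (299 × 243) / (1791 × 14) = 72657 / 25074 = 2.89770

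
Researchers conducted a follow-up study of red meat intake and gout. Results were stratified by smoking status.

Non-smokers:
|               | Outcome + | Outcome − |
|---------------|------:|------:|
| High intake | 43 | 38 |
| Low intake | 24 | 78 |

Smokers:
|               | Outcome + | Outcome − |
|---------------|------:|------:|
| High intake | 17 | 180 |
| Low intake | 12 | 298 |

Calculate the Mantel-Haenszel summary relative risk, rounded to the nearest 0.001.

RR_MH = Σ(aᵢ·n₀ᵢ/nᵢ) / Σ(cᵢ·n₁ᵢ/nᵢ), with n₁ᵢ = aᵢ+bᵢ (exposed), n₀ᵢ = cᵢ+dᵢ (unexposed), nᵢ = n₁ᵢ+n₀ᵢ.
Stratum 1 (Non-smokers): n₁ = 81, n₀ = 102, n = 183; a·n₀/n = 43·102/183 = 23.9672; c·n₁/n = 24·81/183 = 10.6230
Stratum 2 (Smokers): n₁ = 197, n₀ = 310, n = 507; a·n₀/n = 17·310/507 = 10.3945; c·n₁/n = 12·197/507 = 4.6627
RR_MH = (23.9672 + 10.3945) / (10.6230 + 4.6627) = 34.3617 / 15.2857 = 2.24797

2.248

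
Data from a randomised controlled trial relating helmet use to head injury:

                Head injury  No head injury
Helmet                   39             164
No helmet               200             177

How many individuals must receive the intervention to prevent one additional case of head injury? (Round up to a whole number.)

Risk in treated group = 39/203 = 0.19212; risk in control = 200/377 = 0.53050.
Absolute risk reduction = 0.53050 − 0.19212 = 0.33839
NNT = 1 / ARR = 1 / 0.33839 = 2.955 → round up → 3

3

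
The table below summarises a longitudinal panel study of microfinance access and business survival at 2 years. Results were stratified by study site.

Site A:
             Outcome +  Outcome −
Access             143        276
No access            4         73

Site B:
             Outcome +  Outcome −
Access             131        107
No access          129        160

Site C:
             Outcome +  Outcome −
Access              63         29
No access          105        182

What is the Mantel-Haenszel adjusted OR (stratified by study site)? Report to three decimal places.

2.498

OR_MH = Σ(aᵢdᵢ/nᵢ) / Σ(bᵢcᵢ/nᵢ), where nᵢ is the stratum total.
Stratum 1 (Site A): n = 496; a·d/n = 143·73/496 = 21.0464; b·c/n = 276·4/496 = 2.2258
Stratum 2 (Site B): n = 527; a·d/n = 131·160/527 = 39.7723; b·c/n = 107·129/527 = 26.1917
Stratum 3 (Site C): n = 379; a·d/n = 63·182/379 = 30.2533; b·c/n = 29·105/379 = 8.0343
OR_MH = (21.0464 + 39.7723 + 30.2533) / (2.2258 + 26.1917 + 8.0343) = 91.0720 / 36.4518 = 2.49842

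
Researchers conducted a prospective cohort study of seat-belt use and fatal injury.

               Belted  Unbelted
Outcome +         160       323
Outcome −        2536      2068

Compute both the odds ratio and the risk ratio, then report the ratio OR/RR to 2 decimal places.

0.92

Reading the table with exposure as columns: a = 160 (Belted, case), b = 2536 (Belted, non-case), c = 323 (Unbelted, case), d = 2068.
OR = (160·2068)/(2536·323) = 330880/819128 = 0.40394
Risk in exposed = 160/2696 = 0.05935; risk in unexposed = 323/2391 = 0.13509; RR = 0.43932
OR/RR = 0.40394 / 0.43932 = 0.91948
The outcome is not rare, so the OR lies further from 1 than the RR.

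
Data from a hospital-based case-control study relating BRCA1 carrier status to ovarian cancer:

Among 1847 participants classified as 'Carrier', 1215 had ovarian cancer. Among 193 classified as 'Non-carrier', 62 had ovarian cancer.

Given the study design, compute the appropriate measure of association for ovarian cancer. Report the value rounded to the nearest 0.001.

4.062

From the description: a = 1215, b = 632, c = 62, d = 131.
This is a hospital-based case-control study: participants were sampled on outcome status, so risks in the source population cannot be estimated directly — relative risk is not valid here. The odds ratio is the appropriate measure.
OR = (a·d)/(b·c) = (1215 × 131) / (632 × 62) = 159165 / 39184 = 4.06199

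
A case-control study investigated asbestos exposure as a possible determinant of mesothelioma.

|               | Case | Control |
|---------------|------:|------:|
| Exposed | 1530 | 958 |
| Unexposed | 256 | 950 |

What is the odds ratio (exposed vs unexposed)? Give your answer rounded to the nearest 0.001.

5.927

Cells: a = 1530, b = 958, c = 256, d = 950.
OR = (a·d)/(b·c) = (1530 × 950) / (958 × 256) = 1453500 / 245248 = 5.92665
The odds of mesothelioma are about 5.93 times as high in the exposed group.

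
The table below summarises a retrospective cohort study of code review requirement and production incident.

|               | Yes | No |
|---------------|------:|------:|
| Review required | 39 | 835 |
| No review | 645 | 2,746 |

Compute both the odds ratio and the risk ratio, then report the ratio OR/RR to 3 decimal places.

Cells: a = 39, b = 835, c = 645, d = 2746.
OR = (39·2746)/(835·645) = 107094/538575 = 0.19885
Risk in exposed = 39/874 = 0.04462; risk in unexposed = 645/3391 = 0.19021; RR = 0.23460
OR/RR = 0.19885 / 0.23460 = 0.84761
The outcome is not rare, so the OR lies further from 1 than the RR.

0.848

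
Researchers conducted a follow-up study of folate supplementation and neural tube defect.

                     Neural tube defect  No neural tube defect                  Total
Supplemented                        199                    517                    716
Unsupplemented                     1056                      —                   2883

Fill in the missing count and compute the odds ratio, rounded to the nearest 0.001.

The missing cell is in the unexposed row: 2883 − 1056 = 1827.
So a = 199, b = 517, c = 1056, d = 1827.
OR = (a·d)/(b·c) = (199 × 1827) / (517 × 1056) = 363573 / 545952 = 0.66594

0.666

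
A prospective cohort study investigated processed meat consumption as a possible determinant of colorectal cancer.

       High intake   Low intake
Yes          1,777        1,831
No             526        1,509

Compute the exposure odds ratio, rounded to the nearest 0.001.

Reading the table with exposure as columns: a = 1777 (High intake, case), b = 526 (High intake, non-case), c = 1831 (Low intake, case), d = 1509.
OR = (a·d)/(b·c) = (1777 × 1509) / (526 × 1831) = 2681493 / 963106 = 2.78421
The odds of colorectal cancer are about 2.78 times as high in the high intake group.

2.784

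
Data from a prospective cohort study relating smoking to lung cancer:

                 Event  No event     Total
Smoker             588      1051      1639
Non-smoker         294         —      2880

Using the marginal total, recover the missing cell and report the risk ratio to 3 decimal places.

3.514

The missing cell is in the unexposed row: 2880 − 294 = 2586.
So a = 588, b = 1051, c = 294, d = 2586.
RR = [a/(a+b)] / [c/(c+d)] = (588/1639) / (294/2880) = 0.35876/0.10208 = 3.51434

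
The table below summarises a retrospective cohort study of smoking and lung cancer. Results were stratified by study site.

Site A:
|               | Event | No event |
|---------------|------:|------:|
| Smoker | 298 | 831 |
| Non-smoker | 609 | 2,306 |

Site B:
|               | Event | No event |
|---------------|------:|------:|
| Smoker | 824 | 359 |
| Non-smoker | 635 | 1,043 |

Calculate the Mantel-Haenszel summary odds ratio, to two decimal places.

2.30

OR_MH = Σ(aᵢdᵢ/nᵢ) / Σ(bᵢcᵢ/nᵢ), where nᵢ is the stratum total.
Stratum 1 (Site A): n = 4044; a·d/n = 298·2306/4044 = 169.9278; b·c/n = 831·609/4044 = 125.1432
Stratum 2 (Site B): n = 2861; a·d/n = 824·1043/2861 = 300.3957; b·c/n = 359·635/2861 = 79.6802
OR_MH = (169.9278 + 300.3957) / (125.1432 + 79.6802) = 470.3235 / 204.8234 = 2.29624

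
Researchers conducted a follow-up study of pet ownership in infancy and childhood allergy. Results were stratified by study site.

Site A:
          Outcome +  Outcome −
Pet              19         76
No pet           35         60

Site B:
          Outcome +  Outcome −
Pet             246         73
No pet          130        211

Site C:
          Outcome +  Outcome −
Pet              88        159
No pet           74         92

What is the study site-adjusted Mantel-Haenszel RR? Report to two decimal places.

1.38

RR_MH = Σ(aᵢ·n₀ᵢ/nᵢ) / Σ(cᵢ·n₁ᵢ/nᵢ), with n₁ᵢ = aᵢ+bᵢ (exposed), n₀ᵢ = cᵢ+dᵢ (unexposed), nᵢ = n₁ᵢ+n₀ᵢ.
Stratum 1 (Site A): n₁ = 95, n₀ = 95, n = 190; a·n₀/n = 19·95/190 = 9.5000; c·n₁/n = 35·95/190 = 17.5000
Stratum 2 (Site B): n₁ = 319, n₀ = 341, n = 660; a·n₀/n = 246·341/660 = 127.1000; c·n₁/n = 130·319/660 = 62.8333
Stratum 3 (Site C): n₁ = 247, n₀ = 166, n = 413; a·n₀/n = 88·166/413 = 35.3705; c·n₁/n = 74·247/413 = 44.2567
RR_MH = (9.5000 + 127.1000 + 35.3705) / (17.5000 + 62.8333 + 44.2567) = 171.9705 / 124.5900 = 1.38029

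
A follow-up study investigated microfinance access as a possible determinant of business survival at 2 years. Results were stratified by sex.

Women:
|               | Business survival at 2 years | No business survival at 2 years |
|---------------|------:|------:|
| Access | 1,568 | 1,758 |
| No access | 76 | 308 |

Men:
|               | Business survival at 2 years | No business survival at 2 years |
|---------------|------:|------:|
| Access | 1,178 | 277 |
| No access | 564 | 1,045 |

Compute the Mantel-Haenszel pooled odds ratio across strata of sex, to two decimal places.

OR_MH = Σ(aᵢdᵢ/nᵢ) / Σ(bᵢcᵢ/nᵢ), where nᵢ is the stratum total.
Stratum 1 (Women): n = 3710; a·d/n = 1568·308/3710 = 130.1736; b·c/n = 1758·76/3710 = 36.0129
Stratum 2 (Men): n = 3064; a·d/n = 1178·1045/3064 = 401.7657; b·c/n = 277·564/3064 = 50.9883
OR_MH = (130.1736 + 401.7657) / (36.0129 + 50.9883) = 531.9393 / 87.0012 = 6.11416

6.11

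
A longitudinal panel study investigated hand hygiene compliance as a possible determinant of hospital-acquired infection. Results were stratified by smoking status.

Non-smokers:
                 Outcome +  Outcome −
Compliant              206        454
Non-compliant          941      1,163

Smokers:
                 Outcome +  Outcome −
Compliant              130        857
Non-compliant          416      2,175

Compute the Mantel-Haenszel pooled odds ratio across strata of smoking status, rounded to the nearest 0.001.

0.652

OR_MH = Σ(aᵢdᵢ/nᵢ) / Σ(bᵢcᵢ/nᵢ), where nᵢ is the stratum total.
Stratum 1 (Non-smokers): n = 2764; a·d/n = 206·1163/2764 = 86.6780; b·c/n = 454·941/2764 = 154.5637
Stratum 2 (Smokers): n = 3578; a·d/n = 130·2175/3578 = 79.0246; b·c/n = 857·416/3578 = 99.6400
OR_MH = (86.6780 + 79.0246) / (154.5637 + 99.6400) = 165.7026 / 254.2037 = 0.65185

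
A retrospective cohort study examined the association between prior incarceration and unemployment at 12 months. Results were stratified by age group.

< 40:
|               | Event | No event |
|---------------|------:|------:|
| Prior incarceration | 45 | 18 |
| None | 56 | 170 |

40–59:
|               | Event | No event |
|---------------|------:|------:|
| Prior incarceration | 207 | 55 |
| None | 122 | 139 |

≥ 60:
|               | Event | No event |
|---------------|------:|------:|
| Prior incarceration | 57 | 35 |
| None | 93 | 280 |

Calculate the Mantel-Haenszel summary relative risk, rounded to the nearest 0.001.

RR_MH = Σ(aᵢ·n₀ᵢ/nᵢ) / Σ(cᵢ·n₁ᵢ/nᵢ), with n₁ᵢ = aᵢ+bᵢ (exposed), n₀ᵢ = cᵢ+dᵢ (unexposed), nᵢ = n₁ᵢ+n₀ᵢ.
Stratum 1 (< 40): n₁ = 63, n₀ = 226, n = 289; a·n₀/n = 45·226/289 = 35.1903; c·n₁/n = 56·63/289 = 12.2076
Stratum 2 (40–59): n₁ = 262, n₀ = 261, n = 523; a·n₀/n = 207·261/523 = 103.3021; c·n₁/n = 122·262/523 = 61.1166
Stratum 3 (≥ 60): n₁ = 92, n₀ = 373, n = 465; a·n₀/n = 57·373/465 = 45.7226; c·n₁/n = 93·92/465 = 18.4000
RR_MH = (35.1903 + 103.3021 + 45.7226) / (12.2076 + 61.1166 + 18.4000) = 184.2150 / 91.7242 = 2.00836

2.008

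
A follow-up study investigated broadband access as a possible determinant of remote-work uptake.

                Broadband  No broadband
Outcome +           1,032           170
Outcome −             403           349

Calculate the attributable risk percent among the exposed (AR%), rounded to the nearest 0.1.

54.5

Reading the table with exposure as columns: a = 1032 (Broadband, case), b = 403 (Broadband, non-case), c = 170 (No broadband, case), d = 349.
Risk in exposed = 1032/1435 = 0.71916; risk in unexposed = 170/519 = 0.32755.
RR = 0.71916/0.32755 = 2.19556
AR% = (RR − 1)/RR × 100 = (2.19556 − 1)/2.19556 × 100 = 54.4536%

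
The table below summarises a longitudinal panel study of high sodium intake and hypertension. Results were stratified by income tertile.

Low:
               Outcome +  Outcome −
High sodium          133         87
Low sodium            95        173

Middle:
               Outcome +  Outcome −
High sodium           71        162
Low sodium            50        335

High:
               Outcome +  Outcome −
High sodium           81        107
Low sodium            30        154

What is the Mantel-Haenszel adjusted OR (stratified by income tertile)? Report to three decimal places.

OR_MH = Σ(aᵢdᵢ/nᵢ) / Σ(bᵢcᵢ/nᵢ), where nᵢ is the stratum total.
Stratum 1 (Low): n = 488; a·d/n = 133·173/488 = 47.1496; b·c/n = 87·95/488 = 16.9365
Stratum 2 (Middle): n = 618; a·d/n = 71·335/618 = 38.4871; b·c/n = 162·50/618 = 13.1068
Stratum 3 (High): n = 372; a·d/n = 81·154/372 = 33.5323; b·c/n = 107·30/372 = 8.6290
OR_MH = (47.1496 + 38.4871 + 33.5323) / (16.9365 + 13.1068 + 8.6290) = 119.1689 / 38.6723 = 3.08151

3.082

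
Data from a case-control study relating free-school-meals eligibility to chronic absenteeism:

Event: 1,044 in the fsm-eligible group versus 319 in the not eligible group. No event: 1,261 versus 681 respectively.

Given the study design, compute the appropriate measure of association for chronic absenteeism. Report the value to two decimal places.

From the description: a = 1044, b = 1261, c = 319, d = 681.
This is a case-control study: participants were sampled on outcome status, so risks in the source population cannot be estimated directly — relative risk is not valid here. The odds ratio is the appropriate measure.
OR = (a·d)/(b·c) = (1044 × 681) / (1261 × 319) = 710964 / 402259 = 1.76743

1.77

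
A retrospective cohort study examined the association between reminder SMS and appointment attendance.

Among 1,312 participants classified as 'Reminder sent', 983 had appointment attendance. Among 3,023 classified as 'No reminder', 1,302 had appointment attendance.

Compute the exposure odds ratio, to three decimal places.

3.949

From the description: a = 983, b = 329, c = 1302, d = 1721.
OR = (a·d)/(b·c) = (983 × 1721) / (329 × 1302) = 1691743 / 428358 = 3.94937
The odds of appointment attendance are about 3.95 times as high in the reminder sent group.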